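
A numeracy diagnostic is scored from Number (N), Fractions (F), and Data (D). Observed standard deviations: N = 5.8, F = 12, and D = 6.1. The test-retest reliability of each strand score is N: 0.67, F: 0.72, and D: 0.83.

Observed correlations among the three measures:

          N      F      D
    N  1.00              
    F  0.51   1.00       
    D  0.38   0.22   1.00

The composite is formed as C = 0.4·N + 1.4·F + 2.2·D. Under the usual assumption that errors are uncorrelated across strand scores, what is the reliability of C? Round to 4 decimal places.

Var(C) = 0.4²·5.8² + 1.4²·12² + 2.2²·6.1² + 2·[0.56·5.8·12·0.51 + 0.88·5.8·6.1·0.38 + 3.08·12·6.1·0.22] = 467.719 + 162.618 = 630.337.
Because errors are independent across components, Cov(Tᵢ,Tⱼ) = Cov(Xᵢ,Xⱼ); the off-diagonal part of the true-score variance is the same as above.
True-score variance = [0.4²·5.8²·0.67 + 1.4²·12²·0.72 + 2.2²·6.1²·0.83] + 162.618 = 356.299 + 162.618 = 518.917.
Reliability = 518.917 / 630.337 = 0.8232.

0.8232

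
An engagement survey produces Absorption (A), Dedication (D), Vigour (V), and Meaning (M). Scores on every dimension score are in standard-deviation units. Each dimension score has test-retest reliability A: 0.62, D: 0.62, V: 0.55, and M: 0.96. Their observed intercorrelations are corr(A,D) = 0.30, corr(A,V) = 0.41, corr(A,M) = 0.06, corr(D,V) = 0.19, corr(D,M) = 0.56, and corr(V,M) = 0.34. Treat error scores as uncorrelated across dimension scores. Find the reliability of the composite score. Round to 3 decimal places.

Var(A+D+V+M) = 4 + 2·[0.30 + 0.41 + 0.06 + 0.19 + 0.56 + 0.34] = 4 + 3.72 = 7.72.
With uncorrelated errors the cross-covariances are all true-score covariance, so they carry over unchanged; only the diagonal terms shrink to ρᵢσᵢ².
True-score variance = [0.62 + 0.62 + 0.55 + 0.96] + 3.72 = 2.75 + 3.72 = 6.47.
Reliability = 6.47 / 7.72 = 0.838.

0.838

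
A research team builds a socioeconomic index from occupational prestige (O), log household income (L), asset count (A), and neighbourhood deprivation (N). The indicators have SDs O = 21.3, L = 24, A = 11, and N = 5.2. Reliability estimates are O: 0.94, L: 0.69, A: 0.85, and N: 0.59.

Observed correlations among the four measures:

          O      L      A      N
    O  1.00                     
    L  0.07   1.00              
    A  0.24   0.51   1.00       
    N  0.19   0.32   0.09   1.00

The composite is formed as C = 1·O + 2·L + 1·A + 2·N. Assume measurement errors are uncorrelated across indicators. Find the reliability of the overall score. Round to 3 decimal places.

Var(C) = 21.3² + 2²·24² + 11² + 2²·5.2² + 2·[2·21.3·24·0.07 + 21.3·11·0.24 + 2·21.3·5.2·0.19 + 2·24·11·0.51 + 4·24·5.2·0.32 + 2·11·5.2·0.09] = 2986.85 + 1218.42 = 4205.27.
Under uncorrelated errors the observed covariances equal the true-score covariances, so only the own-variance terms attenuate.
True-score variance = [21.3²·0.94 + 2²·24²·0.69 + 11²·0.85 + 2²·5.2²·0.59] + 1218.42 = 2182.89 + 1218.42 = 3401.31.
Reliability = 3401.31 / 4205.27 = 0.809.

0.809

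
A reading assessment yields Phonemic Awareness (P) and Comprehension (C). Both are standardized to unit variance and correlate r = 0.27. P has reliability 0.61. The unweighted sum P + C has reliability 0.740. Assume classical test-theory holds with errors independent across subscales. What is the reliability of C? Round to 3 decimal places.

0.730

Var(P+C) = 2 + 2·0.27 = 2.540.
True-score variance = ρ_P + ρ_C + 2·0.27, so 0.740 = (0.61 + ρ_C + 0.54) / 2.540.
ρ_C = 0.740·2.540 − 0.61 − 0.54 = 0.730.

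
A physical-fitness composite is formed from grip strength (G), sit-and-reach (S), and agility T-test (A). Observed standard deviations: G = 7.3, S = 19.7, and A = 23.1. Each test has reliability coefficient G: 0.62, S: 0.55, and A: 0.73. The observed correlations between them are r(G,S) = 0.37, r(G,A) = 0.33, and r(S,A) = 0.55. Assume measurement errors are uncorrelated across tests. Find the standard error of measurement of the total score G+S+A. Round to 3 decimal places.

18.411

Var(total) = 974.99 + 718.292 = 1693.28.
True-score variance = 636.025 + 718.292 = 1354.32, so reliability = 0.7998.
Error variance = 1693.28 − 1354.32 = 338.965; SEM = √338.965 = 18.411.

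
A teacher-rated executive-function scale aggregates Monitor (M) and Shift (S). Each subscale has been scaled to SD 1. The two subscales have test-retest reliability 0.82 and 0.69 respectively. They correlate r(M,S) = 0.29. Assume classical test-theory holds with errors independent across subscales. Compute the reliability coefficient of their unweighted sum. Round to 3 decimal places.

Var(M+S) = 2 + 2·[0.29] = 2 + 0.58 = 2.58.
With uncorrelated errors the cross-covariances are all true-score covariance, so they carry over unchanged; only the diagonal terms shrink to ρᵢσᵢ².
True-score variance = [0.82 + 0.69] + 0.58 = 1.51 + 0.58 = 2.09.
Reliability = 2.09 / 2.58 = 0.810.

0.810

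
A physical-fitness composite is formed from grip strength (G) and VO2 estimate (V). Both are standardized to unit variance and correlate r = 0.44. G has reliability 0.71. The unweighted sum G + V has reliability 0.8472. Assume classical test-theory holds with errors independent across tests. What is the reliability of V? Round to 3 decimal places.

Var(G+V) = 2 + 2·0.44 = 2.880.
True-score variance = ρ_G + ρ_V + 2·0.44, so 0.8472 = (0.71 + ρ_V + 0.88) / 2.880.
ρ_V = 0.8472·2.880 − 0.71 − 0.88 = 0.850.

0.850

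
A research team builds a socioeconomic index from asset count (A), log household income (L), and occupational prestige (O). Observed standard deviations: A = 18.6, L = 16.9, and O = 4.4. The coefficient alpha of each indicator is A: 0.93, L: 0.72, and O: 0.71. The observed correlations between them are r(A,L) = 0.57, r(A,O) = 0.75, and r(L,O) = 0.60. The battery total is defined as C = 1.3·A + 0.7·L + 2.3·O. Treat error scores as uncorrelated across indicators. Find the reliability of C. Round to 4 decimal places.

0.9340

Var(C) = 1.3²·18.6² + 0.7²·16.9² + 2.3²·4.4² + 2·[0.91·18.6·16.9·0.57 + 2.99·18.6·4.4·0.75 + 1.61·16.9·4.4·0.60] = 827.036 + 836.812 = 1663.85.
With uncorrelated errors the cross-covariances are all true-score covariance, so they carry over unchanged; only the diagonal terms shrink to ρᵢσᵢ².
True-score variance = [1.3²·18.6²·0.93 + 0.7²·16.9²·0.72 + 2.3²·4.4²·0.71] + 836.812 = 717.223 + 836.812 = 1554.03.
Reliability = 1554.03 / 1663.85 = 0.9340.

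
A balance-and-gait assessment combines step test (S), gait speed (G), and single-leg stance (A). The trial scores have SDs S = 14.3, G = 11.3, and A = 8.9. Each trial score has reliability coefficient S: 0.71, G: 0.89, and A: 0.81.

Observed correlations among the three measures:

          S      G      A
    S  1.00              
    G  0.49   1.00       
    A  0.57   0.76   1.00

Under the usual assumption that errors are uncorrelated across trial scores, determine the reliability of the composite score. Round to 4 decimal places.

Var(S+G+A) = 14.3² + 11.3² + 8.9² + 2·[14.3·11.3·0.49 + 14.3·8.9·0.57 + 11.3·8.9·0.76] = 411.39 + 456.312 = 867.702.
Because errors are independent across components, Cov(Tᵢ,Tⱼ) = Cov(Xᵢ,Xⱼ); the off-diagonal part of the true-score variance is the same as above.
True-score variance = [14.3²·0.71 + 11.3²·0.89 + 8.9²·0.81] + 456.312 = 322.992 + 456.312 = 779.305.
Reliability = 779.305 / 867.702 = 0.8981.

0.8981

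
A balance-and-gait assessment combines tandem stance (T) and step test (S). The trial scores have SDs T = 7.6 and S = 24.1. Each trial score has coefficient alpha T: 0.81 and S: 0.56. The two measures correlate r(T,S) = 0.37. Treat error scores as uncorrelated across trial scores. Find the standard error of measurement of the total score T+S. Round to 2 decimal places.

16.33

Var(total) = 638.57 + 135.538 = 774.108.
True-score variance = 372.039 + 135.538 = 507.578, so reliability = 0.6557.
Error variance = 774.108 − 507.578 = 266.531; SEM = √266.531 = 16.33.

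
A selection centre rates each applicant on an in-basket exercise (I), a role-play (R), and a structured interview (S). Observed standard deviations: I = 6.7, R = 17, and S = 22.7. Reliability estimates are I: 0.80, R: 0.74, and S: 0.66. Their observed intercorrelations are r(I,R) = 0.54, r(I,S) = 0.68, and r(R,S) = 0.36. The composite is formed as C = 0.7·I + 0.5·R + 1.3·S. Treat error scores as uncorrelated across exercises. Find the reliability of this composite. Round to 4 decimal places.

Var(C) = 0.7²·6.7² + 0.5²·17² + 1.3²·22.7² + 2·[0.35·6.7·17·0.54 + 0.91·6.7·22.7·0.68 + 0.65·17·22.7·0.36] = 965.086 + 411.882 = 1376.97.
With uncorrelated errors the cross-covariances are all true-score covariance, so they carry over unchanged; only the diagonal terms shrink to ρᵢσᵢ².
True-score variance = [0.7²·6.7²·0.80 + 0.5²·17²·0.74 + 1.3²·22.7²·0.66] + 411.882 = 645.816 + 411.882 = 1057.7.
Reliability = 1057.7 / 1376.97 = 0.7681.

0.7681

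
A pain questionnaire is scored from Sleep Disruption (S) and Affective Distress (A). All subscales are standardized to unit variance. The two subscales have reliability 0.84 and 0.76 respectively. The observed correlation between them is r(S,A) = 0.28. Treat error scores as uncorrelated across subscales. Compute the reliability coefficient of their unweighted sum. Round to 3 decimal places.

Var(S+A) = 2 + 2·[0.28] = 2 + 0.56 = 2.56.
Under uncorrelated errors the observed covariances equal the true-score covariances, so only the own-variance terms attenuate.
True-score variance = [0.84 + 0.76] + 0.56 = 1.6 + 0.56 = 2.16.
Reliability = 2.16 / 2.56 = 0.844.

0.844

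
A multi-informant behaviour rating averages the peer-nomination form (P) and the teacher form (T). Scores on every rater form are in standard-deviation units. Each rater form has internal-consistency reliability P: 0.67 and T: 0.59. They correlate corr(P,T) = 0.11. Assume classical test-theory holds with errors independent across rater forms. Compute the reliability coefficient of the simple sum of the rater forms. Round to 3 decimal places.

Var(P+T) = 2 + 2·[0.11] = 2 + 0.22 = 2.22.
Because errors are independent across components, Cov(Tᵢ,Tⱼ) = Cov(Xᵢ,Xⱼ); the off-diagonal part of the true-score variance is the same as above.
True-score variance = [0.67 + 0.59] + 0.22 = 1.26 + 0.22 = 1.48.
Reliability = 1.48 / 2.22 = 0.667.

0.667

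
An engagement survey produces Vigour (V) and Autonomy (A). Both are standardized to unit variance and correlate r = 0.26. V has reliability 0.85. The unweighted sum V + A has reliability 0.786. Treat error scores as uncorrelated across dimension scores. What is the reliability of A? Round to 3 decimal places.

0.611

Var(V+A) = 2 + 2·0.26 = 2.520.
True-score variance = ρ_V + ρ_A + 2·0.26, so 0.786 = (0.85 + ρ_A + 0.52) / 2.520.
ρ_A = 0.786·2.520 − 0.85 − 0.52 = 0.611.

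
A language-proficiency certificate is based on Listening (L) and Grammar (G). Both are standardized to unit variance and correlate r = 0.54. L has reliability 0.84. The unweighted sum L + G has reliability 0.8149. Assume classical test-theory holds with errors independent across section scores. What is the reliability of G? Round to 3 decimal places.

Var(L+G) = 2 + 2·0.54 = 3.080.
True-score variance = ρ_L + ρ_G + 2·0.54, so 0.8149 = (0.84 + ρ_G + 1.08) / 3.080.
ρ_G = 0.8149·3.080 − 0.84 − 1.08 = 0.590.

0.590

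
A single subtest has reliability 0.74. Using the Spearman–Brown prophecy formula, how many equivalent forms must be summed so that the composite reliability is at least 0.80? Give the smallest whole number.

k ≥ ρ*(1−ρ₁)/(ρ₁(1−ρ*)) = 0.80·0.26 / (0.74·0.20) = 1.405.
Smallest integer k = 2.

2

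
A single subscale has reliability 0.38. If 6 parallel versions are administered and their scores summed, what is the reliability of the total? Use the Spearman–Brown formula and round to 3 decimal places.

ρ_k = kρ / (1 + (k−1)ρ) = 6·0.38 / (1 + 5·0.38) = 2.280 / 2.900 = 0.786.

0.786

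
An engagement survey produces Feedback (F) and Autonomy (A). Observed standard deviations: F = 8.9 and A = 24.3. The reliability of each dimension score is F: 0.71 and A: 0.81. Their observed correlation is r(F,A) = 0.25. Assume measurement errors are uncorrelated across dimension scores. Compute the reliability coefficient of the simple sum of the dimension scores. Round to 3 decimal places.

0.826

Var(F+A) = 8.9² + 24.3² + 2·[8.9·24.3·0.25] = 669.7 + 108.135 = 777.835.
With uncorrelated errors the cross-covariances are all true-score covariance, so they carry over unchanged; only the diagonal terms shrink to ρᵢσᵢ².
True-score variance = [8.9²·0.71 + 24.3²·0.81] + 108.135 = 534.536 + 108.135 = 642.671.
Reliability = 642.671 / 777.835 = 0.826.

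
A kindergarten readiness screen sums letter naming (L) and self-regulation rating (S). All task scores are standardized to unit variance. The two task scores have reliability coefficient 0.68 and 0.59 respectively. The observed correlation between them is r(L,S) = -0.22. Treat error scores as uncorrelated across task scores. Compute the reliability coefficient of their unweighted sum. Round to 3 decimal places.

0.532

Var(L+S) = 2 + 2·[(-0.22)] = 2 − 0.44 = 1.56.
Under uncorrelated errors the observed covariances equal the true-score covariances, so only the own-variance terms attenuate.
True-score variance = [0.68 + 0.59] − 0.44 = 1.27 − 0.44 = 0.83.
Reliability = 0.83 / 1.56 = 0.532.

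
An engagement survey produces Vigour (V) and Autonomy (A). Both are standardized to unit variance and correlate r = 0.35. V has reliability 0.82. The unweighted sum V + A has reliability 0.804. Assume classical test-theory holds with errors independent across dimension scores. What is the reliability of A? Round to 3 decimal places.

0.651

Var(V+A) = 2 + 2·0.35 = 2.700.
True-score variance = ρ_V + ρ_A + 2·0.35, so 0.804 = (0.82 + ρ_A + 0.70) / 2.700.
ρ_A = 0.804·2.700 − 0.82 − 0.70 = 0.651.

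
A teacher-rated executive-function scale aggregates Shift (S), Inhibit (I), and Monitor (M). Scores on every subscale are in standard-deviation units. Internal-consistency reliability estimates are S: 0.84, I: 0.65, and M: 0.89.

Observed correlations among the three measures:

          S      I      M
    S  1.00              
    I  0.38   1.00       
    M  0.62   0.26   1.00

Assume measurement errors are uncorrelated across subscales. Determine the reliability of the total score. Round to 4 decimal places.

0.8877

Var(S+I+M) = 3 + 2·[0.38 + 0.62 + 0.26] = 3 + 2.52 = 5.52.
Under uncorrelated errors the observed covariances equal the true-score covariances, so only the own-variance terms attenuate.
True-score variance = [0.84 + 0.65 + 0.89] + 2.52 = 2.38 + 2.52 = 4.9.
Reliability = 4.9 / 5.52 = 0.8877.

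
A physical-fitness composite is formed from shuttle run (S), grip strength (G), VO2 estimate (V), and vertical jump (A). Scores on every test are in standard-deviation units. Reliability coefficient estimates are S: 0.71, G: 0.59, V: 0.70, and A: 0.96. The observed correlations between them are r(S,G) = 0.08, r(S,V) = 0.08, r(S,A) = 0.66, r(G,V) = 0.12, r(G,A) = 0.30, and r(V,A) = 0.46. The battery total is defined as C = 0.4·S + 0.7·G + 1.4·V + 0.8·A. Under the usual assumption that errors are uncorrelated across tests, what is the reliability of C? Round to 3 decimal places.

Var(C) = 0.4² + 0.7² + 1.4² + 0.8² + 2·[0.28·0.08 + 0.56·0.08 + 0.32·0.66 + 0.98·0.12 + 0.56·0.30 + 1.12·0.46] = 3.25 + 2.1584 = 5.4084.
Under uncorrelated errors the observed covariances equal the true-score covariances, so only the own-variance terms attenuate.
True-score variance = [0.4²·0.71 + 0.7²·0.59 + 1.4²·0.70 + 0.8²·0.96] + 2.1584 = 2.3891 + 2.1584 = 4.5475.
Reliability = 4.5475 / 5.4084 = 0.841.

0.841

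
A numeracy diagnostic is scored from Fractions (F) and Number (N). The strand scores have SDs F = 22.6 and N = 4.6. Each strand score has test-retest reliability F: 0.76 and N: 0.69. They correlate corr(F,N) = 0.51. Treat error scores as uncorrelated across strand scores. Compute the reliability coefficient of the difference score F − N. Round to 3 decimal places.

0.697

Var(F−N) = 22.6² + 4.6² − 2·22.6·4.6·0.51 = 531.92 − 106.039 = 425.881.
With uncorrelated errors the cross-covariances are all true-score covariance, so they carry over unchanged; only the diagonal terms shrink to ρᵢσᵢ².
True-score variance = [22.6²·0.76 + 4.6²·0.69] − 106.039 = 402.778 − 106.039 = 296.739.
Reliability = 296.739 / 425.881 = 0.697.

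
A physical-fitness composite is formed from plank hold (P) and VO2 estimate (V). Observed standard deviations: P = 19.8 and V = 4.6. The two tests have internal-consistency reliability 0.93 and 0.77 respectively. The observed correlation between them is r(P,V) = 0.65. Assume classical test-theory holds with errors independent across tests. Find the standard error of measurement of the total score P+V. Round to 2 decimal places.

5.68

Var(total) = 413.2 + 118.404 = 531.604.
True-score variance = 380.89 + 118.404 = 499.294, so reliability = 0.9392.
Error variance = 531.604 − 499.294 = 32.3096; SEM = √32.3096 = 5.68.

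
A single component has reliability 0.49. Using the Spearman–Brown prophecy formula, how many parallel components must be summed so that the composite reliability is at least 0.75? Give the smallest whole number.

4

k ≥ ρ*(1−ρ₁)/(ρ₁(1−ρ*)) = 0.75·0.51 / (0.49·0.25) = 3.122.
Smallest integer k = 4.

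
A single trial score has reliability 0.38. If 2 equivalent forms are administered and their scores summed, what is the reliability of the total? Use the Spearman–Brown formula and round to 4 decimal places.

ρ_k = kρ / (1 + (k−1)ρ) = 2·0.38 / (1 + 1·0.38) = 0.760 / 1.380 = 0.5507.

0.5507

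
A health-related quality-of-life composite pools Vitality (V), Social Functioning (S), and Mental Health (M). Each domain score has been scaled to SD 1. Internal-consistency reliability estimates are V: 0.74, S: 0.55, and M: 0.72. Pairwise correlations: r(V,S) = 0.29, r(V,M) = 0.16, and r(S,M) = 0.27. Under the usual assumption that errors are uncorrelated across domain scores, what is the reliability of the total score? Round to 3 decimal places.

0.777

Var(V+S+M) = 3 + 2·[0.29 + 0.16 + 0.27] = 3 + 1.44 = 4.44.
Because errors are independent across components, Cov(Tᵢ,Tⱼ) = Cov(Xᵢ,Xⱼ); the off-diagonal part of the true-score variance is the same as above.
True-score variance = [0.74 + 0.55 + 0.72] + 1.44 = 2.01 + 1.44 = 3.45.
Reliability = 3.45 / 4.44 = 0.777.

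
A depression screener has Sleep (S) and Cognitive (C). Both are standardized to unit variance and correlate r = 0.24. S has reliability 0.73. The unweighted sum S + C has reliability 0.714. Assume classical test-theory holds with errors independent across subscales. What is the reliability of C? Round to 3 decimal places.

Var(S+C) = 2 + 2·0.24 = 2.480.
True-score variance = ρ_S + ρ_C + 2·0.24, so 0.714 = (0.73 + ρ_C + 0.48) / 2.480.
ρ_C = 0.714·2.480 − 0.73 − 0.48 = 0.561.

0.561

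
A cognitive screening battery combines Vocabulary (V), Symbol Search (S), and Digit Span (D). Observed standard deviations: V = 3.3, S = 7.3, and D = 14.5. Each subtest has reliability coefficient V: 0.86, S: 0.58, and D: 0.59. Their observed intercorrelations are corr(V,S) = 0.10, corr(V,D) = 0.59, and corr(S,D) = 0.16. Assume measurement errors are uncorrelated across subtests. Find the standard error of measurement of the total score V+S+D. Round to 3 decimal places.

Var(total) = 274.43 + 95.153 = 369.583.
True-score variance = 164.321 + 95.153 = 259.474, so reliability = 0.7021.
Error variance = 369.583 − 259.474 = 110.109; SEM = √110.109 = 10.493.

10.493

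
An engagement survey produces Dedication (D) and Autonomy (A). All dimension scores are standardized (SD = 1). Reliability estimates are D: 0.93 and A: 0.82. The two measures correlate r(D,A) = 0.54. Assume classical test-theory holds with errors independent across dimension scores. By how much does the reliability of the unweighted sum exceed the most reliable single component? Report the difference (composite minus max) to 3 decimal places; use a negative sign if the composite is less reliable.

-0.011

Var(sum) = 2 + 1.08 = 3.08; true-score variance = 1.75 + 1.08 = 2.83; composite reliability = 0.9188.
Max component reliability = 0.9300.
Difference = 0.9188 − 0.9300 = -0.011.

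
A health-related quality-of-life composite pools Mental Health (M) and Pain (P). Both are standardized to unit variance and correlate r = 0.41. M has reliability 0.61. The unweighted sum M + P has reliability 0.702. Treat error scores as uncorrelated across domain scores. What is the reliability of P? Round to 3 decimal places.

Var(M+P) = 2 + 2·0.41 = 2.820.
True-score variance = ρ_M + ρ_P + 2·0.41, so 0.702 = (0.61 + ρ_P + 0.82) / 2.820.
ρ_P = 0.702·2.820 − 0.61 − 0.82 = 0.550.

0.550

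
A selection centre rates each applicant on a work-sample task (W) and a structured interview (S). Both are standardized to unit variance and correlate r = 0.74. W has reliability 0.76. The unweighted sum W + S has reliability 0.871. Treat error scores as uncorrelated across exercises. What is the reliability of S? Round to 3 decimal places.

Var(W+S) = 2 + 2·0.74 = 3.480.
True-score variance = ρ_W + ρ_S + 2·0.74, so 0.871 = (0.76 + ρ_S + 1.48) / 3.480.
ρ_S = 0.871·3.480 − 0.76 − 1.48 = 0.791.

0.791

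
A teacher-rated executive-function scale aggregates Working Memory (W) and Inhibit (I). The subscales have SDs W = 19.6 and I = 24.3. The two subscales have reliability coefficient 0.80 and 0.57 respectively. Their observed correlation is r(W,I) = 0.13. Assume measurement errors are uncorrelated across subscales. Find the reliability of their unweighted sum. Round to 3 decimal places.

0.699

Var(W+I) = 19.6² + 24.3² + 2·[19.6·24.3·0.13] = 974.65 + 123.833 = 1098.48.
Under uncorrelated errors the observed covariances equal the true-score covariances, so only the own-variance terms attenuate.
True-score variance = [19.6²·0.80 + 24.3²·0.57] + 123.833 = 643.907 + 123.833 = 767.74.
Reliability = 767.74 / 1098.48 = 0.699.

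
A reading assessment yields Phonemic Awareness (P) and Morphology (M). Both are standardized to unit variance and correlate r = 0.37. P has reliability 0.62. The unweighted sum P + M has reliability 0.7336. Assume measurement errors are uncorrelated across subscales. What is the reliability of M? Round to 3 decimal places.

0.650

Var(P+M) = 2 + 2·0.37 = 2.740.
True-score variance = ρ_P + ρ_M + 2·0.37, so 0.7336 = (0.62 + ρ_M + 0.74) / 2.740.
ρ_M = 0.7336·2.740 − 0.62 − 0.74 = 0.650.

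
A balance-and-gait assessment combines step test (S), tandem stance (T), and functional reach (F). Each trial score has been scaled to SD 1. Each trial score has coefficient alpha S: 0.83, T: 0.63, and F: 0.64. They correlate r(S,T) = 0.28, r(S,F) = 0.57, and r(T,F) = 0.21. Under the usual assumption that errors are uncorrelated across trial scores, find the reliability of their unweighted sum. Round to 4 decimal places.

Var(S+T+F) = 3 + 2·[0.28 + 0.57 + 0.21] = 3 + 2.12 = 5.12.
Under uncorrelated errors the observed covariances equal the true-score covariances, so only the own-variance terms attenuate.
True-score variance = [0.83 + 0.63 + 0.64] + 2.12 = 2.1 + 2.12 = 4.22.
Reliability = 4.22 / 5.12 = 0.8242.

0.8242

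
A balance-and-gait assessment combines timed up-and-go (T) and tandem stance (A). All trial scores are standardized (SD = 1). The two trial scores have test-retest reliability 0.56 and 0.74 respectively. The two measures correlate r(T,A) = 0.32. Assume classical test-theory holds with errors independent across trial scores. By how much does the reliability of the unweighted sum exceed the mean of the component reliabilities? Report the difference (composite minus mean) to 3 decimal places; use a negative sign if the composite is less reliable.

Var(sum) = 2 + 0.64 = 2.64; true-score variance = 1.3 + 0.64 = 1.94; composite reliability = 0.7348.
Mean component reliability = 0.6500.
Difference = 0.7348 − 0.6500 = 0.085.

0.085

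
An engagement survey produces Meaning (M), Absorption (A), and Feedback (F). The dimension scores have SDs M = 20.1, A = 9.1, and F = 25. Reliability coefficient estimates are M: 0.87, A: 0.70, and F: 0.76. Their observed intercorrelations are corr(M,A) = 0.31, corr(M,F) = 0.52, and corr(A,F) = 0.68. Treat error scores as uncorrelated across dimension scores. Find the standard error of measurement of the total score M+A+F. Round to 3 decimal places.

Var(total) = 1111.82 + 945.404 = 2057.22.
True-score variance = 884.456 + 945.404 = 1829.86, so reliability = 0.8895.
Error variance = 2057.22 − 1829.86 = 227.364; SEM = √227.364 = 15.079.

15.079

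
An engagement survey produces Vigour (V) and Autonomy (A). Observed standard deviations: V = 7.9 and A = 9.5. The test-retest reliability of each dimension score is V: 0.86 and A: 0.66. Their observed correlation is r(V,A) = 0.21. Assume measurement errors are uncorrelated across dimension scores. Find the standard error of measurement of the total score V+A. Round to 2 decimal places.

Var(total) = 152.66 + 31.521 = 184.181.
True-score variance = 113.238 + 31.521 = 144.759, so reliability = 0.7860.
Error variance = 184.181 − 144.759 = 39.4224; SEM = √39.4224 = 6.28.

6.28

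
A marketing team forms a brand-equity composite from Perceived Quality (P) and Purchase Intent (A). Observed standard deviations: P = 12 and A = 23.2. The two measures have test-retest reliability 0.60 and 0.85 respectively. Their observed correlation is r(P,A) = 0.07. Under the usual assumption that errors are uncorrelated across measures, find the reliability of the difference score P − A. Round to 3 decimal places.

Var(P−A) = 12² + 23.2² − 2·12·23.2·0.07 = 682.24 − 38.976 = 643.264.
With uncorrelated errors the cross-covariances are all true-score covariance, so they carry over unchanged; only the diagonal terms shrink to ρᵢσᵢ².
True-score variance = [12²·0.60 + 23.2²·0.85] − 38.976 = 543.904 − 38.976 = 504.928.
Reliability = 504.928 / 643.264 = 0.785.

0.785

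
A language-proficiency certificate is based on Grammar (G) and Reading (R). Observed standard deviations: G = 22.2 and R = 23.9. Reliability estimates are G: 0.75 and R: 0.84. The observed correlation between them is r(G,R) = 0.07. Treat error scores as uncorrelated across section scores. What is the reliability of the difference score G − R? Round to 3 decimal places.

0.783

Var(G−R) = 22.2² + 23.9² − 2·22.2·23.9·0.07 = 1064.05 − 74.2812 = 989.769.
Because errors are independent across components, Cov(Tᵢ,Tⱼ) = Cov(Xᵢ,Xⱼ); the off-diagonal part of the true-score variance is the same as above.
True-score variance = [22.2²·0.75 + 23.9²·0.84] − 74.2812 = 849.446 − 74.2812 = 775.165.
Reliability = 775.165 / 989.769 = 0.783.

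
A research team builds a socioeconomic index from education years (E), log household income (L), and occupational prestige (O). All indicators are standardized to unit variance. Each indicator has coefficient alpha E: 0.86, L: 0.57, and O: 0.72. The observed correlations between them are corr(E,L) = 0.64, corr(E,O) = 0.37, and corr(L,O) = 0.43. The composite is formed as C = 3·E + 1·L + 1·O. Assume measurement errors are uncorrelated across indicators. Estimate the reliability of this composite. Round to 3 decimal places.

0.890

Var(C) = 3² + 1 + 1 + 2·[3·0.64 + 3·0.37 + 0.43] = 11 + 6.92 = 17.92.
Because errors are independent across components, Cov(Tᵢ,Tⱼ) = Cov(Xᵢ,Xⱼ); the off-diagonal part of the true-score variance is the same as above.
True-score variance = [3²·0.86 + 0.57 + 0.72] + 6.92 = 9.03 + 6.92 = 15.95.
Reliability = 15.95 / 17.92 = 0.890.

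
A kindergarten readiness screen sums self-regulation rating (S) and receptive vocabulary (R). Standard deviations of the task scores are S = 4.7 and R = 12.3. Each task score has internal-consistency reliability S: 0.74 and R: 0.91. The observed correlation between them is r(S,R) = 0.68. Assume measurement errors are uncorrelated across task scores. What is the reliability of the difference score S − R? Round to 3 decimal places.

Var(S−R) = 4.7² + 12.3² − 2·4.7·12.3·0.68 = 173.38 − 78.6216 = 94.7584.
With uncorrelated errors the cross-covariances are all true-score covariance, so they carry over unchanged; only the diagonal terms shrink to ρᵢσᵢ².
True-score variance = [4.7²·0.74 + 12.3²·0.91] − 78.6216 = 154.021 − 78.6216 = 75.3989.
Reliability = 75.3989 / 94.7584 = 0.796.

0.796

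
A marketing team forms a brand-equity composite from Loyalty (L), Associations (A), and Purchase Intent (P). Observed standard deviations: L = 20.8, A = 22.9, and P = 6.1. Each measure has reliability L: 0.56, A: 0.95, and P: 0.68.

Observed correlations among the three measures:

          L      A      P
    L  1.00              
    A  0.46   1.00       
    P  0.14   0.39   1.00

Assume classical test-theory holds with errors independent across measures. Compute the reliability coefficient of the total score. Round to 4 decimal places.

Var(L+A+P) = 20.8² + 22.9² + 6.1² + 2·[20.8·22.9·0.46 + 20.8·6.1·0.14 + 22.9·6.1·0.39] = 994.26 + 582.699 = 1576.96.
Because errors are independent across components, Cov(Tᵢ,Tⱼ) = Cov(Xᵢ,Xⱼ); the off-diagonal part of the true-score variance is the same as above.
True-score variance = [20.8²·0.56 + 22.9²·0.95 + 6.1²·0.68] + 582.699 = 765.771 + 582.699 = 1348.47.
Reliability = 1348.47 / 1576.96 = 0.8551.

0.8551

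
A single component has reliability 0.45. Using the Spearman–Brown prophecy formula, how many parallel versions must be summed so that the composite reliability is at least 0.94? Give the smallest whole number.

20

k ≥ ρ*(1−ρ₁)/(ρ₁(1−ρ*)) = 0.94·0.55 / (0.45·0.06) = 19.148.
Smallest integer k = 20.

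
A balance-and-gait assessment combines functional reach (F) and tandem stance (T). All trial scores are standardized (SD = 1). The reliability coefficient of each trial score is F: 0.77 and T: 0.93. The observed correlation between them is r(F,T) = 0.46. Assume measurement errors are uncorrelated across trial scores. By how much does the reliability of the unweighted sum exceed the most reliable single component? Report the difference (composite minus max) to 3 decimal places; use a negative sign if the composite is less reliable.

-0.033

Var(sum) = 2 + 0.92 = 2.92; true-score variance = 1.7 + 0.92 = 2.62; composite reliability = 0.8973.
Max component reliability = 0.9300.
Difference = 0.8973 − 0.9300 = -0.033.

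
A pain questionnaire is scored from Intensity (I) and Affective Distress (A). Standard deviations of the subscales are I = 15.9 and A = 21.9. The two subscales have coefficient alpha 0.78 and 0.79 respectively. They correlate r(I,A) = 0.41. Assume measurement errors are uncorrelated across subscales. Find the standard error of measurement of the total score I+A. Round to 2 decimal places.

12.50

Var(total) = 732.42 + 285.532 = 1017.95.
True-score variance = 576.084 + 285.532 = 861.616, so reliability = 0.8464.
Error variance = 1017.95 − 861.616 = 156.336; SEM = √156.336 = 12.50.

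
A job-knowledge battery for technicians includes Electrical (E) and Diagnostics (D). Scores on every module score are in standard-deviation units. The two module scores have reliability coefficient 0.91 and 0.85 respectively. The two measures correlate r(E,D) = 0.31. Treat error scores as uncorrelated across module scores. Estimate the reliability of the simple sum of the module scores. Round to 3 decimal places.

Var(E+D) = 2 + 2·[0.31] = 2 + 0.62 = 2.62.
With uncorrelated errors the cross-covariances are all true-score covariance, so they carry over unchanged; only the diagonal terms shrink to ρᵢσᵢ².
True-score variance = [0.91 + 0.85] + 0.62 = 1.76 + 0.62 = 2.38.
Reliability = 2.38 / 2.62 = 0.908.

0.908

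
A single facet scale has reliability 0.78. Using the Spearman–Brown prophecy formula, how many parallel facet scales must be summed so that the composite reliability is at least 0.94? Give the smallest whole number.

k ≥ ρ*(1−ρ₁)/(ρ₁(1−ρ*)) = 0.94·0.22 / (0.78·0.06) = 4.419.
Smallest integer k = 5.

5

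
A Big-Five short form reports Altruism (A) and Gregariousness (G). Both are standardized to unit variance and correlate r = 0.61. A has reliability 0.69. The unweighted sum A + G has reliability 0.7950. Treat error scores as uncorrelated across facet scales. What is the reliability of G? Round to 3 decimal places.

0.650

Var(A+G) = 2 + 2·0.61 = 3.220.
True-score variance = ρ_A + ρ_G + 2·0.61, so 0.7950 = (0.69 + ρ_G + 1.22) / 3.220.
ρ_G = 0.7950·3.220 − 0.69 − 1.22 = 0.650.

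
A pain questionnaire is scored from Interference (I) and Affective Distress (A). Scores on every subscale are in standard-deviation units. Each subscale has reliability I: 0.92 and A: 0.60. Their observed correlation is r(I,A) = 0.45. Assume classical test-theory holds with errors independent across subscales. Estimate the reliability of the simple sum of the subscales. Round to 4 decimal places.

0.8345

Var(I+A) = 2 + 2·[0.45] = 2 + 0.9 = 2.9.
With uncorrelated errors the cross-covariances are all true-score covariance, so they carry over unchanged; only the diagonal terms shrink to ρᵢσᵢ².
True-score variance = [0.92 + 0.60] + 0.9 = 1.52 + 0.9 = 2.42.
Reliability = 2.42 / 2.9 = 0.8345.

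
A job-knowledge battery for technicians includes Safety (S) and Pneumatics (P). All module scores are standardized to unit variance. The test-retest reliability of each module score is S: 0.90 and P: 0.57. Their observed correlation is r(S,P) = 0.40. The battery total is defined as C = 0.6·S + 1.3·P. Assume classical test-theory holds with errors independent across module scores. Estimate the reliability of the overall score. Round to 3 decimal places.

0.715

Var(C) = 0.6² + 1.3² + 2·[0.78·0.40] = 2.05 + 0.624 = 2.674.
With uncorrelated errors the cross-covariances are all true-score covariance, so they carry over unchanged; only the diagonal terms shrink to ρᵢσᵢ².
True-score variance = [0.6²·0.90 + 1.3²·0.57] + 0.624 = 1.2873 + 0.624 = 1.9113.
Reliability = 1.9113 / 2.674 = 0.715.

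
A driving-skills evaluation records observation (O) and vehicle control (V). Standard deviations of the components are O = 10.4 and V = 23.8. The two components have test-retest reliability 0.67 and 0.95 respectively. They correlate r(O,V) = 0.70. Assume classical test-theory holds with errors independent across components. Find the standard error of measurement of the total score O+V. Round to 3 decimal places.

8.001

Var(total) = 674.6 + 346.528 = 1021.13.
True-score variance = 610.585 + 346.528 = 957.113, so reliability = 0.9373.
Error variance = 1021.13 − 957.113 = 64.0148; SEM = √64.0148 = 8.001.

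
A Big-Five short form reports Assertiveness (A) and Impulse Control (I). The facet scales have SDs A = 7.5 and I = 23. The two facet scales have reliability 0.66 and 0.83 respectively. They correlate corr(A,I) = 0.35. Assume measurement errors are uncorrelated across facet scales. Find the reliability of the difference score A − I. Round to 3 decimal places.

0.765

Var(A−I) = 7.5² + 23² − 2·7.5·23·0.35 = 585.25 − 120.75 = 464.5.
Because errors are independent across components, Cov(Tᵢ,Tⱼ) = Cov(Xᵢ,Xⱼ); the off-diagonal part of the true-score variance is the same as above.
True-score variance = [7.5²·0.66 + 23²·0.83] − 120.75 = 476.195 − 120.75 = 355.445.
Reliability = 355.445 / 464.5 = 0.765.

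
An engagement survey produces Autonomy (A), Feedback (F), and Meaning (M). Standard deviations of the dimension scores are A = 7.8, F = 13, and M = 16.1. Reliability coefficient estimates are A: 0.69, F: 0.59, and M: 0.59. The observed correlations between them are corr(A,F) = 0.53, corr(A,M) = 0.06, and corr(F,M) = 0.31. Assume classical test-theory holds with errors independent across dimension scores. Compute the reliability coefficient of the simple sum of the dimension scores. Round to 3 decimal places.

0.738

Var(A+F+M) = 7.8² + 13² + 16.1² + 2·[7.8·13·0.53 + 7.8·16.1·0.06 + 13·16.1·0.31] = 489.05 + 252.32 = 741.37.
Because errors are independent across components, Cov(Tᵢ,Tⱼ) = Cov(Xᵢ,Xⱼ); the off-diagonal part of the true-score variance is the same as above.
True-score variance = [7.8²·0.69 + 13²·0.59 + 16.1²·0.59] + 252.32 = 294.624 + 252.32 = 546.943.
Reliability = 546.943 / 741.37 = 0.738.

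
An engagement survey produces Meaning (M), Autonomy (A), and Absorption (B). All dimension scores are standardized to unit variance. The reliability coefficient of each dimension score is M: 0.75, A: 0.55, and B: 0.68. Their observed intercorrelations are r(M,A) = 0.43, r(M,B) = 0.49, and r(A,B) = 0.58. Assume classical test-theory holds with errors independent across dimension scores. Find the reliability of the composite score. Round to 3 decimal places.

Var(M+A+B) = 3 + 2·[0.43 + 0.49 + 0.58] = 3 + 3 = 6.
With uncorrelated errors the cross-covariances are all true-score covariance, so they carry over unchanged; only the diagonal terms shrink to ρᵢσᵢ².
True-score variance = [0.75 + 0.55 + 0.68] + 3 = 1.98 + 3 = 4.98.
Reliability = 4.98 / 6 = 0.830.

0.830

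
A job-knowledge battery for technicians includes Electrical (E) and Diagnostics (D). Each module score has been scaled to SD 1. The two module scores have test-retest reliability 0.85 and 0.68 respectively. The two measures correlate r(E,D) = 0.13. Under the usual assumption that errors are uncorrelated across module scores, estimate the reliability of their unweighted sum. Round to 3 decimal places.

0.792

Var(E+D) = 2 + 2·[0.13] = 2 + 0.26 = 2.26.
Under uncorrelated errors the observed covariances equal the true-score covariances, so only the own-variance terms attenuate.
True-score variance = [0.85 + 0.68] + 0.26 = 1.53 + 0.26 = 1.79.
Reliability = 1.79 / 2.26 = 0.792.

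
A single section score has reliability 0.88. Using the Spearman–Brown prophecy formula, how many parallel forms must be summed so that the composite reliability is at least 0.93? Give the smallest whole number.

2

k ≥ ρ*(1−ρ₁)/(ρ₁(1−ρ*)) = 0.93·0.12 / (0.88·0.07) = 1.812.
Smallest integer k = 2.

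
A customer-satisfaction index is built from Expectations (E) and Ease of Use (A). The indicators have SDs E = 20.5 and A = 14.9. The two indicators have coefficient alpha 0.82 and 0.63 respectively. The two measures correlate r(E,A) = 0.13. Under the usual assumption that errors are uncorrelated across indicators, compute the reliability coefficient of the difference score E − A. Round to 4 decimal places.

0.7197

Var(E−A) = 20.5² + 14.9² − 2·20.5·14.9·0.13 = 642.26 − 79.417 = 562.843.
Because errors are independent across components, Cov(Tᵢ,Tⱼ) = Cov(Xᵢ,Xⱼ); the off-diagonal part of the true-score variance is the same as above.
True-score variance = [20.5²·0.82 + 14.9²·0.63] − 79.417 = 484.471 − 79.417 = 405.054.
Reliability = 405.054 / 562.843 = 0.7197.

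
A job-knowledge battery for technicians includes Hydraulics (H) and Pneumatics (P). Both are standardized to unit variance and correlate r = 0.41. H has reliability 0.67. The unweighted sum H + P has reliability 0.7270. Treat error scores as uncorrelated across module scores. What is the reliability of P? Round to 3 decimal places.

Var(H+P) = 2 + 2·0.41 = 2.820.
True-score variance = ρ_H + ρ_P + 2·0.41, so 0.7270 = (0.67 + ρ_P + 0.82) / 2.820.
ρ_P = 0.7270·2.820 − 0.67 − 0.82 = 0.560.

0.560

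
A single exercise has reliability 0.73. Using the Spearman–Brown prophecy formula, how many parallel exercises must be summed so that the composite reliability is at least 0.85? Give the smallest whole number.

3

k ≥ ρ*(1−ρ₁)/(ρ₁(1−ρ*)) = 0.85·0.27 / (0.73·0.15) = 2.096.
Smallest integer k = 3.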